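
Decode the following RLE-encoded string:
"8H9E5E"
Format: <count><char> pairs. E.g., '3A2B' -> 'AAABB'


Expanding each <count><char> pair:
  8H -> 'HHHHHHHH'
  9E -> 'EEEEEEEEE'
  5E -> 'EEEEE'

Decoded = HHHHHHHHEEEEEEEEEEEEEE


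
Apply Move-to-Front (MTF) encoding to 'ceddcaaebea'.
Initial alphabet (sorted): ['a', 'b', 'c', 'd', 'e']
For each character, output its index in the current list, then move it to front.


MTF encoding:
'c': index 2 in ['a', 'b', 'c', 'd', 'e'] -> ['c', 'a', 'b', 'd', 'e']
'e': index 4 in ['c', 'a', 'b', 'd', 'e'] -> ['e', 'c', 'a', 'b', 'd']
'd': index 4 in ['e', 'c', 'a', 'b', 'd'] -> ['d', 'e', 'c', 'a', 'b']
'd': index 0 in ['d', 'e', 'c', 'a', 'b'] -> ['d', 'e', 'c', 'a', 'b']
'c': index 2 in ['d', 'e', 'c', 'a', 'b'] -> ['c', 'd', 'e', 'a', 'b']
'a': index 3 in ['c', 'd', 'e', 'a', 'b'] -> ['a', 'c', 'd', 'e', 'b']
'a': index 0 in ['a', 'c', 'd', 'e', 'b'] -> ['a', 'c', 'd', 'e', 'b']
'e': index 3 in ['a', 'c', 'd', 'e', 'b'] -> ['e', 'a', 'c', 'd', 'b']
'b': index 4 in ['e', 'a', 'c', 'd', 'b'] -> ['b', 'e', 'a', 'c', 'd']
'e': index 1 in ['b', 'e', 'a', 'c', 'd'] -> ['e', 'b', 'a', 'c', 'd']
'a': index 2 in ['e', 'b', 'a', 'c', 'd'] -> ['a', 'e', 'b', 'c', 'd']


Output: [2, 4, 4, 0, 2, 3, 0, 3, 4, 1, 2]


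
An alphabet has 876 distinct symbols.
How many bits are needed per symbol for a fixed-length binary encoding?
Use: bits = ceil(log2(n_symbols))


log2(876) = 9.7748
Bracket: 2^9 = 512 < 876 <= 2^10 = 1024
So ceil(log2(876)) = 10

bits = ceil(log2(876)) = ceil(9.7748) = 10 bits


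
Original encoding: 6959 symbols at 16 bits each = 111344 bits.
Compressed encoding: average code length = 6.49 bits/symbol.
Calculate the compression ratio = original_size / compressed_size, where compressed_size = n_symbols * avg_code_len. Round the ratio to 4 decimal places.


original_size = n_symbols * orig_bits = 6959 * 16 = 111344 bits
compressed_size = n_symbols * avg_code_len = 6959 * 6.49 = 45163.91 bits
ratio = original_size / compressed_size = 111344 / 45163.91 = 2.4653

Compression ratio = 2.4653


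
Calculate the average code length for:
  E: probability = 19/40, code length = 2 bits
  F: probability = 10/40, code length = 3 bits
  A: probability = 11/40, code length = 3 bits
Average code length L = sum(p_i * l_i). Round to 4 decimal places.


Weighted contributions p_i * l_i:
  E: (19/40) * 2 = 38/40
  F: (10/40) * 3 = 30/40
  A: (11/40) * 3 = 33/40
Sum = (38 + 30 + 33)/40 = 101/40

L = 101/40 = 2.5250 bits/symbol


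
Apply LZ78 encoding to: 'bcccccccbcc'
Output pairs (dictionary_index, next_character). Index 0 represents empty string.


LZ78 encoding steps:
Dictionary: {0: ''}
Step 1: w='' (idx 0), next='b' -> output (0, 'b'), add 'b' as idx 1
Step 2: w='' (idx 0), next='c' -> output (0, 'c'), add 'c' as idx 2
Step 3: w='c' (idx 2), next='c' -> output (2, 'c'), add 'cc' as idx 3
Step 4: w='cc' (idx 3), next='c' -> output (3, 'c'), add 'ccc' as idx 4
Step 5: w='c' (idx 2), next='b' -> output (2, 'b'), add 'cb' as idx 5
Step 6: w='cc' (idx 3), end of input -> output (3, '')


Encoded: [(0, 'b'), (0, 'c'), (2, 'c'), (3, 'c'), (2, 'b'), (3, '')]


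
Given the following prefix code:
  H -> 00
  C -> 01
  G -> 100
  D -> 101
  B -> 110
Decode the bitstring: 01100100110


Decoding step by step:
Bits 01 -> C
Bits 100 -> G
Bits 100 -> G
Bits 110 -> B


Decoded message: CGGB


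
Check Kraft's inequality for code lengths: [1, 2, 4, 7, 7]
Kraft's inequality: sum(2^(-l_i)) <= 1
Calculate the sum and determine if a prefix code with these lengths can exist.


Sum = 2^(-1) + 2^(-2) + 2^(-4) + 2^(-7) + 2^(-7)
    = 0.5 + 0.25 + 0.0625 + 0.0078125 + 0.0078125
    = 106/128 = 0.828125
Since 0.828125 <= 1, Kraft's inequality IS satisfied.
A prefix code with these lengths CAN exist.

Kraft sum = 0.828125. Satisfied.


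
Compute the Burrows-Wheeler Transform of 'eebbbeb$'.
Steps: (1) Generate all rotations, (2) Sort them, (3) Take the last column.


Rotations (sorted):
  0: $eebbbeb -> last char: b
  1: b$eebbbe -> last char: e
  2: bbbeb$ee -> last char: e
  3: bbeb$eeb -> last char: b
  4: beb$eebb -> last char: b
  5: eb$eebbb -> last char: b
  6: ebbbeb$e -> last char: e
  7: eebbbeb$ -> last char: $


BWT = beebbbe$


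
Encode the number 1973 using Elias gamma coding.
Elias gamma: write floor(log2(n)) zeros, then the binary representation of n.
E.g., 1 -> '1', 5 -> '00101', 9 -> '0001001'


num_bits = floor(log2(1973)) + 1 = 11
leading_zeros = num_bits - 1 = 10
binary(1973) = 11110110101

Elias gamma(1973) = '0000000000' + '11110110101' = 000000000011110110101 (21 bits)


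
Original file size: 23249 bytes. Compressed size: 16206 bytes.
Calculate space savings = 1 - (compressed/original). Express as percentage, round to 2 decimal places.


ratio = compressed/original = 16206/23249 = 0.697062
savings = 1 - ratio = 1 - 0.697062 = 0.302938
as a percentage: 0.302938 * 100 = 30.29%

Space savings = 1 - 16206/23249 = 30.29%


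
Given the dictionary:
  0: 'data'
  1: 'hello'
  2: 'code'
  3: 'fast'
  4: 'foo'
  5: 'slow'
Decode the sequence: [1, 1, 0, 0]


Look up each index in the dictionary:
  1 -> 'hello'
  1 -> 'hello'
  0 -> 'data'
  0 -> 'data'

Decoded: "hello hello data data"


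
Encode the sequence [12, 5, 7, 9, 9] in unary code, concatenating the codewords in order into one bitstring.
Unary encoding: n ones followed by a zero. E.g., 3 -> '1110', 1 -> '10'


Encode each number as n ones followed by a terminating 0:
  12 -> 1111111111110 (13 bits)
  5 -> 111110 (6 bits)
  7 -> 11111110 (8 bits)
  9 -> 1111111110 (10 bits)
  9 -> 1111111110 (10 bits)
Total length = 13 + 6 + 8 + 10 + 10 = 47 bits.

Unary([12, 5, 7, 9, 9]) = 11111111111101111101111111011111111101111111110 (47 bits)


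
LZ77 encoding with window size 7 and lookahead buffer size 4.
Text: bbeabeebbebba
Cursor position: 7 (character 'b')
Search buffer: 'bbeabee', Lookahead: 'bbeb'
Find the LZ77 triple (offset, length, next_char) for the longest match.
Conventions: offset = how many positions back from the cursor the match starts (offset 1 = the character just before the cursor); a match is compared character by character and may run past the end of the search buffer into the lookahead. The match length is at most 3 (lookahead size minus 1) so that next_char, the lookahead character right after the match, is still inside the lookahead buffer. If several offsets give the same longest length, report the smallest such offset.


Try each offset into the search buffer:
  offset=1 (pos 6, char 'e'): match length 0
  offset=2 (pos 5, char 'e'): match length 0
  offset=3 (pos 4, char 'b'): match length 1
  offset=4 (pos 3, char 'a'): match length 0
  offset=5 (pos 2, char 'e'): match length 0
  offset=6 (pos 1, char 'b'): match length 1
  offset=7 (pos 0, char 'b'): match length 3
Longest match has length 3 at offset 7.
next_char = character at position 7 + 3 = 10 -> 'b'

Best match: offset=7, length=3 (matching 'bbe' starting at position 0)
LZ77 triple: (7, 3, 'b')


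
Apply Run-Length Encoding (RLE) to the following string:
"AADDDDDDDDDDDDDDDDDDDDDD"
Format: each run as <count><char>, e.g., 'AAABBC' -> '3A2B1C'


Scanning runs left to right:
  i=0: run of 'A' x 2 -> '2A'
  i=2: run of 'D' x 22 -> '22D'

RLE = 2A22D


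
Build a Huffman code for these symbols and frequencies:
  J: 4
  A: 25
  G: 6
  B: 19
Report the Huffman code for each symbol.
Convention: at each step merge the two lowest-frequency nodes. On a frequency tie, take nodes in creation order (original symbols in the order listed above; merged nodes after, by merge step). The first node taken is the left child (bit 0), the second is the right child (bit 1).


Huffman tree construction:
Step 1: Merge J(4) + G(6) = 10
Step 2: Merge (J+G)(10) + B(19) = 29
Step 3: Merge A(25) + ((J+G)+B)(29) = 54
Read each symbol's code off the tree from the root (left child = 0, right child = 1).

Codes:
  J: 100 (length 3)
  A: 0 (length 1)
  G: 101 (length 3)
  B: 11 (length 2)
Average code length: 93/54 = 1.7222 bits/symbol


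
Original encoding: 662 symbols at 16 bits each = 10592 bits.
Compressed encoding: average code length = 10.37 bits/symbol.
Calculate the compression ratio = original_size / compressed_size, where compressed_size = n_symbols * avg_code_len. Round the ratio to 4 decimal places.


original_size = n_symbols * orig_bits = 662 * 16 = 10592 bits
compressed_size = n_symbols * avg_code_len = 662 * 10.37 = 6864.94 bits
ratio = original_size / compressed_size = 10592 / 6864.94 = 1.5429

Compression ratio = 1.5429


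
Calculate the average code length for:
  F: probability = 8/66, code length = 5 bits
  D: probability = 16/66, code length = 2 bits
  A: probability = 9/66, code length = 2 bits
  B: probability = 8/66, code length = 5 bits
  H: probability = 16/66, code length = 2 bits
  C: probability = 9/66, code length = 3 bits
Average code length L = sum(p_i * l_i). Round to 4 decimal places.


Weighted contributions p_i * l_i:
  F: (8/66) * 5 = 40/66
  D: (16/66) * 2 = 32/66
  A: (9/66) * 2 = 18/66
  B: (8/66) * 5 = 40/66
  H: (16/66) * 2 = 32/66
  C: (9/66) * 3 = 27/66
Sum = (40 + 32 + 18 + 40 + 32 + 27)/66 = 189/66

L = 189/66 = 2.8636 bits/symbol


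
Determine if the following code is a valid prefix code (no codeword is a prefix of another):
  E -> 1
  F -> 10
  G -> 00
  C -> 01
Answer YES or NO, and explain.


Checking each pair (does one codeword prefix another?):
  E='1' vs F='10': prefix -- VIOLATION

NO -- this is NOT a valid prefix code. E (1) is a prefix of F (10).


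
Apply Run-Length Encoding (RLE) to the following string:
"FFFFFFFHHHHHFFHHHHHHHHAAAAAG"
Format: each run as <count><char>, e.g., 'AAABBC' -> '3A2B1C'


Scanning runs left to right:
  i=0: run of 'F' x 7 -> '7F'
  i=7: run of 'H' x 5 -> '5H'
  i=12: run of 'F' x 2 -> '2F'
  i=14: run of 'H' x 8 -> '8H'
  i=22: run of 'A' x 5 -> '5A'
  i=27: run of 'G' x 1 -> '1G'

RLE = 7F5H2F8H5A1G


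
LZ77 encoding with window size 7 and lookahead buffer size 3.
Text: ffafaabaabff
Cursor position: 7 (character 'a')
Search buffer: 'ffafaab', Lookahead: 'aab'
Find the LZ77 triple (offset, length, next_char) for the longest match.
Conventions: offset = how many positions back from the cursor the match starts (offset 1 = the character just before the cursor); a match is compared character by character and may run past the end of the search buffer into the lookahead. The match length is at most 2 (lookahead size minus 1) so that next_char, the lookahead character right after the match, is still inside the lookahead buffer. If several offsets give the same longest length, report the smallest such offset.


Try each offset into the search buffer:
  offset=1 (pos 6, char 'b'): match length 0
  offset=2 (pos 5, char 'a'): match length 1
  offset=3 (pos 4, char 'a'): match length 2
  offset=4 (pos 3, char 'f'): match length 0
  offset=5 (pos 2, char 'a'): match length 1
  offset=6 (pos 1, char 'f'): match length 0
  offset=7 (pos 0, char 'f'): match length 0
Longest match has length 2 at offset 3.
next_char = character at position 7 + 2 = 9 -> 'b'

Best match: offset=3, length=2 (matching 'aa' starting at position 4)
LZ77 triple: (3, 2, 'b')


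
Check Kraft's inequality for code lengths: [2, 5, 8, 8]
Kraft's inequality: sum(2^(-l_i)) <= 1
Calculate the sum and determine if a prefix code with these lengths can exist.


Sum = 2^(-2) + 2^(-5) + 2^(-8) + 2^(-8)
    = 0.25 + 0.03125 + 0.00390625 + 0.00390625
    = 74/256 = 0.2890625
Since 0.2890625 <= 1, Kraft's inequality IS satisfied.
A prefix code with these lengths CAN exist.

Kraft sum = 0.2890625. Satisfied.


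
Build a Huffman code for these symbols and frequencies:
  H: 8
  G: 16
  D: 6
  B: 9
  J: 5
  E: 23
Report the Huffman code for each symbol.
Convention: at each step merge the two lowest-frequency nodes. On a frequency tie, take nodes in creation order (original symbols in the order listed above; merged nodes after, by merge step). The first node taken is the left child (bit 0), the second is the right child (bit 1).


Huffman tree construction:
Step 1: Merge J(5) + D(6) = 11
Step 2: Merge H(8) + B(9) = 17
Step 3: Merge (J+D)(11) + G(16) = 27
Step 4: Merge (H+B)(17) + E(23) = 40
Step 5: Merge ((J+D)+G)(27) + ((H+B)+E)(40) = 67
Read each symbol's code off the tree from the root (left child = 0, right child = 1).

Codes:
  H: 100 (length 3)
  G: 01 (length 2)
  D: 001 (length 3)
  B: 101 (length 3)
  J: 000 (length 3)
  E: 11 (length 2)
Average code length: 162/67 = 2.4179 bits/symbol


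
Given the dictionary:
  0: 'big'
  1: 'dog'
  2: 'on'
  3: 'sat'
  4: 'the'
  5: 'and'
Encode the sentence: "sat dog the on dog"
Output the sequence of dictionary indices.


Look up each word in the dictionary:
  'sat' -> 3
  'dog' -> 1
  'the' -> 4
  'on' -> 2
  'dog' -> 1

Encoded: [3, 1, 4, 2, 1]


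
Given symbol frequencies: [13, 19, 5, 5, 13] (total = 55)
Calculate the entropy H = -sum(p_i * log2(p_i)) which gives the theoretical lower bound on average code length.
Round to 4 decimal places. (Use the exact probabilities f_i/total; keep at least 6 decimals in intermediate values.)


Per-symbol terms -p_i * log2(p_i) with p_i = f_i/55:
  p = 13/55 = 0.236364: log2(p) = -2.080920, -p*log2(p) = 0.491854
  p = 19/55 = 0.345455: log2(p) = -1.533432, -p*log2(p) = 0.529731
  p = 5/55 = 0.090909: log2(p) = -3.459432, -p*log2(p) = 0.314494
  p = 5/55 = 0.090909: log2(p) = -3.459432, -p*log2(p) = 0.314494
  p = 13/55 = 0.236364: log2(p) = -2.080920, -p*log2(p) = 0.491854
H = 0.491854 + 0.529731 + 0.314494 + 0.314494 + 0.491854 = 2.142427

H = 2.1424 bits/symbol


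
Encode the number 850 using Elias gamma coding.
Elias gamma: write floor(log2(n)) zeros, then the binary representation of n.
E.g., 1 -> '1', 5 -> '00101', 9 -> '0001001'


num_bits = floor(log2(850)) + 1 = 10
leading_zeros = num_bits - 1 = 9
binary(850) = 1101010010

Elias gamma(850) = '000000000' + '1101010010' = 0000000001101010010 (19 bits)


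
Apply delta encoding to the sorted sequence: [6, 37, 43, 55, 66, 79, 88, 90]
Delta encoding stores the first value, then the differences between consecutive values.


First value: 6
Deltas:
  37 - 6 = 31
  43 - 37 = 6
  55 - 43 = 12
  66 - 55 = 11
  79 - 66 = 13
  88 - 79 = 9
  90 - 88 = 2


Delta encoded: [6, 31, 6, 12, 11, 13, 9, 2]


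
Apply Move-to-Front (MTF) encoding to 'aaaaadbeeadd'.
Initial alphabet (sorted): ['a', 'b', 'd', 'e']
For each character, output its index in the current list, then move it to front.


MTF encoding:
'a': index 0 in ['a', 'b', 'd', 'e'] -> ['a', 'b', 'd', 'e']
'a': index 0 in ['a', 'b', 'd', 'e'] -> ['a', 'b', 'd', 'e']
'a': index 0 in ['a', 'b', 'd', 'e'] -> ['a', 'b', 'd', 'e']
'a': index 0 in ['a', 'b', 'd', 'e'] -> ['a', 'b', 'd', 'e']
'a': index 0 in ['a', 'b', 'd', 'e'] -> ['a', 'b', 'd', 'e']
'd': index 2 in ['a', 'b', 'd', 'e'] -> ['d', 'a', 'b', 'e']
'b': index 2 in ['d', 'a', 'b', 'e'] -> ['b', 'd', 'a', 'e']
'e': index 3 in ['b', 'd', 'a', 'e'] -> ['e', 'b', 'd', 'a']
'e': index 0 in ['e', 'b', 'd', 'a'] -> ['e', 'b', 'd', 'a']
'a': index 3 in ['e', 'b', 'd', 'a'] -> ['a', 'e', 'b', 'd']
'd': index 3 in ['a', 'e', 'b', 'd'] -> ['d', 'a', 'e', 'b']
'd': index 0 in ['d', 'a', 'e', 'b'] -> ['d', 'a', 'e', 'b']


Output: [0, 0, 0, 0, 0, 2, 2, 3, 0, 3, 3, 0]


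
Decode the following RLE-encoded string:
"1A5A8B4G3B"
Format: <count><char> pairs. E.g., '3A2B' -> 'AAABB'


Expanding each <count><char> pair:
  1A -> 'A'
  5A -> 'AAAAA'
  8B -> 'BBBBBBBB'
  4G -> 'GGGG'
  3B -> 'BBB'

Decoded = AAAAAABBBBBBBBGGGGBBB


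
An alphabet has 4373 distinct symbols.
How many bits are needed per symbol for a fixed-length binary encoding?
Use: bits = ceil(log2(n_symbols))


log2(4373) = 12.0944
Bracket: 2^12 = 4096 < 4373 <= 2^13 = 8192
So ceil(log2(4373)) = 13

bits = ceil(log2(4373)) = ceil(12.0944) = 13 bits


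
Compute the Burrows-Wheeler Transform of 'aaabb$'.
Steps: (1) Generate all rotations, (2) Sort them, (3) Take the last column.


Rotations (sorted):
  0: $aaabb -> last char: b
  1: aaabb$ -> last char: $
  2: aabb$a -> last char: a
  3: abb$aa -> last char: a
  4: b$aaab -> last char: b
  5: bb$aaa -> last char: a


BWT = b$aaba


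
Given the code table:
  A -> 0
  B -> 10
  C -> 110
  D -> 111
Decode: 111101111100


Decoding:
111 -> D
10 -> B
111 -> D
110 -> C
0 -> A


Result: DBDCA


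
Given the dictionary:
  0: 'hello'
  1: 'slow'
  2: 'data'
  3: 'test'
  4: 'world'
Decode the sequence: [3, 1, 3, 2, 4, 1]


Look up each index in the dictionary:
  3 -> 'test'
  1 -> 'slow'
  3 -> 'test'
  2 -> 'data'
  4 -> 'world'
  1 -> 'slow'

Decoded: "test slow test data world slow"


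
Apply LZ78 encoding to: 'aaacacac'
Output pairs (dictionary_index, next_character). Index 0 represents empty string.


LZ78 encoding steps:
Dictionary: {0: ''}
Step 1: w='' (idx 0), next='a' -> output (0, 'a'), add 'a' as idx 1
Step 2: w='a' (idx 1), next='a' -> output (1, 'a'), add 'aa' as idx 2
Step 3: w='' (idx 0), next='c' -> output (0, 'c'), add 'c' as idx 3
Step 4: w='a' (idx 1), next='c' -> output (1, 'c'), add 'ac' as idx 4
Step 5: w='ac' (idx 4), end of input -> output (4, '')


Encoded: [(0, 'a'), (1, 'a'), (0, 'c'), (1, 'c'), (4, '')]


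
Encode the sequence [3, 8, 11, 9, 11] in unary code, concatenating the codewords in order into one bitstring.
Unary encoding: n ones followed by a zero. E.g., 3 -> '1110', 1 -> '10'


Encode each number as n ones followed by a terminating 0:
  3 -> 1110 (4 bits)
  8 -> 111111110 (9 bits)
  11 -> 111111111110 (12 bits)
  9 -> 1111111110 (10 bits)
  11 -> 111111111110 (12 bits)
Total length = 4 + 9 + 12 + 10 + 12 = 47 bits.

Unary([3, 8, 11, 9, 11]) = 11101111111101111111111101111111110111111111110 (47 bits)


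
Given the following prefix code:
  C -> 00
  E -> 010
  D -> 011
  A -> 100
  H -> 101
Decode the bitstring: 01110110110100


Decoding step by step:
Bits 011 -> D
Bits 101 -> H
Bits 101 -> H
Bits 101 -> H
Bits 00 -> C


Decoded message: DHHHC


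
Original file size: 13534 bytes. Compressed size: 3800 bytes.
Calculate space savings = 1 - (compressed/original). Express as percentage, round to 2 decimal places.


ratio = compressed/original = 3800/13534 = 0.280774
savings = 1 - ratio = 1 - 0.280774 = 0.719226
as a percentage: 0.719226 * 100 = 71.92%

Space savings = 1 - 3800/13534 = 71.92%


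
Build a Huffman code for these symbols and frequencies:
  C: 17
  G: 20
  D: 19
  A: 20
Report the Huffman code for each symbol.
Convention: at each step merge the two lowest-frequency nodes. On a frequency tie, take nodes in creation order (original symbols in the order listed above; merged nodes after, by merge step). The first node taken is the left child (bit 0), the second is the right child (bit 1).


Huffman tree construction:
Step 1: Merge C(17) + D(19) = 36
Step 2: Merge G(20) + A(20) = 40
Step 3: Merge (C+D)(36) + (G+A)(40) = 76
Read each symbol's code off the tree from the root (left child = 0, right child = 1).

Codes:
  C: 00 (length 2)
  G: 10 (length 2)
  D: 01 (length 2)
  A: 11 (length 2)
Average code length: 152/76 = 2.0000 bits/symbol


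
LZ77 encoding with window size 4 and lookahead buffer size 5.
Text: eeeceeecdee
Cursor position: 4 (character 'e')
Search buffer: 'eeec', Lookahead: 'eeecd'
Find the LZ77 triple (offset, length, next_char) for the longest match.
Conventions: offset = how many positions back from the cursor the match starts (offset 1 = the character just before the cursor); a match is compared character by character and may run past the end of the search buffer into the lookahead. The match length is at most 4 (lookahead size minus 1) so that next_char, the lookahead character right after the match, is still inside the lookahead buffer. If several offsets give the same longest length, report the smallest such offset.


Try each offset into the search buffer:
  offset=1 (pos 3, char 'c'): match length 0
  offset=2 (pos 2, char 'e'): match length 1
  offset=3 (pos 1, char 'e'): match length 2
  offset=4 (pos 0, char 'e'): match length 4
Longest match has length 4 at offset 4.
next_char = character at position 4 + 4 = 8 -> 'd'

Best match: offset=4, length=4 (matching 'eeec' starting at position 0)
LZ77 triple: (4, 4, 'd')


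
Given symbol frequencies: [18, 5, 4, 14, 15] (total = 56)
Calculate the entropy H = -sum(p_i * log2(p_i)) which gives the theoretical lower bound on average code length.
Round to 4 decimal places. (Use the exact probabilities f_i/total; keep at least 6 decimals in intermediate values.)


Per-symbol terms -p_i * log2(p_i) with p_i = f_i/56:
  p = 18/56 = 0.321429: log2(p) = -1.637430, -p*log2(p) = 0.526317
  p = 5/56 = 0.089286: log2(p) = -3.485427, -p*log2(p) = 0.311199
  p = 4/56 = 0.071429: log2(p) = -3.807355, -p*log2(p) = 0.271954
  p = 14/56 = 0.250000: log2(p) = -2.000000, -p*log2(p) = 0.500000
  p = 15/56 = 0.267857: log2(p) = -1.900464, -p*log2(p) = 0.509053
H = 0.526317 + 0.311199 + 0.271954 + 0.500000 + 0.509053 = 2.118523

H = 2.1185 bits/symbol


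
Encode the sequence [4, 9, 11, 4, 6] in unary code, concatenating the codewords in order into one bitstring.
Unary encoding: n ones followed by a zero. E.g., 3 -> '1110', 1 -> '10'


Encode each number as n ones followed by a terminating 0:
  4 -> 11110 (5 bits)
  9 -> 1111111110 (10 bits)
  11 -> 111111111110 (12 bits)
  4 -> 11110 (5 bits)
  6 -> 1111110 (7 bits)
Total length = 5 + 10 + 12 + 5 + 7 = 39 bits.

Unary([4, 9, 11, 4, 6]) = 111101111111110111111111110111101111110 (39 bits)


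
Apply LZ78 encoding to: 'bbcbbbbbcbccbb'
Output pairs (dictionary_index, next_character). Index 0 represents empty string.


LZ78 encoding steps:
Dictionary: {0: ''}
Step 1: w='' (idx 0), next='b' -> output (0, 'b'), add 'b' as idx 1
Step 2: w='b' (idx 1), next='c' -> output (1, 'c'), add 'bc' as idx 2
Step 3: w='b' (idx 1), next='b' -> output (1, 'b'), add 'bb' as idx 3
Step 4: w='bb' (idx 3), next='b' -> output (3, 'b'), add 'bbb' as idx 4
Step 5: w='' (idx 0), next='c' -> output (0, 'c'), add 'c' as idx 5
Step 6: w='bc' (idx 2), next='c' -> output (2, 'c'), add 'bcc' as idx 6
Step 7: w='bb' (idx 3), end of input -> output (3, '')


Encoded: [(0, 'b'), (1, 'c'), (1, 'b'), (3, 'b'), (0, 'c'), (2, 'c'), (3, '')]


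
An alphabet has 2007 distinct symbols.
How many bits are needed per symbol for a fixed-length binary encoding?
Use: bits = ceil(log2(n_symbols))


log2(2007) = 10.9708
Bracket: 2^10 = 1024 < 2007 <= 2^11 = 2048
So ceil(log2(2007)) = 11

bits = ceil(log2(2007)) = ceil(10.9708) = 11 bits


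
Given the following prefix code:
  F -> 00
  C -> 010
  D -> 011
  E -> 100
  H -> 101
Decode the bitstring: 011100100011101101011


Decoding step by step:
Bits 011 -> D
Bits 100 -> E
Bits 100 -> E
Bits 011 -> D
Bits 101 -> H
Bits 101 -> H
Bits 011 -> D


Decoded message: DEEDHHD


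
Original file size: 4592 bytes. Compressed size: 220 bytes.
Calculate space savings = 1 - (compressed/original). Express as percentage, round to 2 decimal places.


ratio = compressed/original = 220/4592 = 0.047909
savings = 1 - ratio = 1 - 0.047909 = 0.952091
as a percentage: 0.952091 * 100 = 95.21%

Space savings = 1 - 220/4592 = 95.21%


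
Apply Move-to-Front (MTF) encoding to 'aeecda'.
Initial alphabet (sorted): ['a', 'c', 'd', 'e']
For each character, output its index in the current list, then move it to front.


MTF encoding:
'a': index 0 in ['a', 'c', 'd', 'e'] -> ['a', 'c', 'd', 'e']
'e': index 3 in ['a', 'c', 'd', 'e'] -> ['e', 'a', 'c', 'd']
'e': index 0 in ['e', 'a', 'c', 'd'] -> ['e', 'a', 'c', 'd']
'c': index 2 in ['e', 'a', 'c', 'd'] -> ['c', 'e', 'a', 'd']
'd': index 3 in ['c', 'e', 'a', 'd'] -> ['d', 'c', 'e', 'a']
'a': index 3 in ['d', 'c', 'e', 'a'] -> ['a', 'd', 'c', 'e']


Output: [0, 3, 0, 2, 3, 3]


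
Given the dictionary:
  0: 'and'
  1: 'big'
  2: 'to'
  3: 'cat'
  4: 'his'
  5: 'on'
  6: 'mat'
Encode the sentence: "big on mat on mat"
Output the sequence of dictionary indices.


Look up each word in the dictionary:
  'big' -> 1
  'on' -> 5
  'mat' -> 6
  'on' -> 5
  'mat' -> 6

Encoded: [1, 5, 6, 5, 6]


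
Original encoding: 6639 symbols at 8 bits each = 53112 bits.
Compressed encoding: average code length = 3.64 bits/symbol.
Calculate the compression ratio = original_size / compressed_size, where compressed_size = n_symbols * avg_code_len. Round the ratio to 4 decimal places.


original_size = n_symbols * orig_bits = 6639 * 8 = 53112 bits
compressed_size = n_symbols * avg_code_len = 6639 * 3.64 = 24165.96 bits
ratio = original_size / compressed_size = 53112 / 24165.96 = 2.1978

Compression ratio = 2.1978


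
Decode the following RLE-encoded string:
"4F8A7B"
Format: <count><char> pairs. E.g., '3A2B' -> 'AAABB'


Expanding each <count><char> pair:
  4F -> 'FFFF'
  8A -> 'AAAAAAAA'
  7B -> 'BBBBBBB'

Decoded = FFFFAAAAAAAABBBBBBB


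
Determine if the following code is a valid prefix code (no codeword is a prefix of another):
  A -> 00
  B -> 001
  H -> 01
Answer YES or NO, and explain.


Checking each pair (does one codeword prefix another?):
  A='00' vs B='001': prefix -- VIOLATION

NO -- this is NOT a valid prefix code. A (00) is a prefix of B (001).


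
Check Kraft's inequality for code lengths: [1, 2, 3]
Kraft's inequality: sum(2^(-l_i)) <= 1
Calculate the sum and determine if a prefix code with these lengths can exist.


Sum = 2^(-1) + 2^(-2) + 2^(-3)
    = 0.5 + 0.25 + 0.125
    = 7/8 = 0.875
Since 0.875 <= 1, Kraft's inequality IS satisfied.
A prefix code with these lengths CAN exist.

Kraft sum = 0.875. Satisfied.


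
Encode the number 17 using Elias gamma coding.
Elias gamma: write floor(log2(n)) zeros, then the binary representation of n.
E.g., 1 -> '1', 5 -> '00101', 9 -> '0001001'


num_bits = floor(log2(17)) + 1 = 5
leading_zeros = num_bits - 1 = 4
binary(17) = 10001

Elias gamma(17) = '0000' + '10001' = 000010001 (9 bits)


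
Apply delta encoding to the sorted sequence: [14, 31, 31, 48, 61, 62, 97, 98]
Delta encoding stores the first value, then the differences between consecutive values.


First value: 14
Deltas:
  31 - 14 = 17
  31 - 31 = 0
  48 - 31 = 17
  61 - 48 = 13
  62 - 61 = 1
  97 - 62 = 35
  98 - 97 = 1


Delta encoded: [14, 17, 0, 17, 13, 1, 35, 1]


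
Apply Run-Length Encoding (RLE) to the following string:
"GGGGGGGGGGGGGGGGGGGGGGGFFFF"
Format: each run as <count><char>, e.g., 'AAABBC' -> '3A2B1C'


Scanning runs left to right:
  i=0: run of 'G' x 23 -> '23G'
  i=23: run of 'F' x 4 -> '4F'

RLE = 23G4F


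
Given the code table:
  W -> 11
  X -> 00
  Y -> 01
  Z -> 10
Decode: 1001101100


Decoding:
10 -> Z
01 -> Y
10 -> Z
11 -> W
00 -> X


Result: ZYZWX


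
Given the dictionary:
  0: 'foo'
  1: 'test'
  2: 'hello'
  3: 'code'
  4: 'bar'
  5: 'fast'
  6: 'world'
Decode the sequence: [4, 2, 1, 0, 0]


Look up each index in the dictionary:
  4 -> 'bar'
  2 -> 'hello'
  1 -> 'test'
  0 -> 'foo'
  0 -> 'foo'

Decoded: "bar hello test foo foo"


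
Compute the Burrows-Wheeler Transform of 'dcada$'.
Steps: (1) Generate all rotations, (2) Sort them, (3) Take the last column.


Rotations (sorted):
  0: $dcada -> last char: a
  1: a$dcad -> last char: d
  2: ada$dc -> last char: c
  3: cada$d -> last char: d
  4: da$dca -> last char: a
  5: dcada$ -> last char: $


BWT = adcda$


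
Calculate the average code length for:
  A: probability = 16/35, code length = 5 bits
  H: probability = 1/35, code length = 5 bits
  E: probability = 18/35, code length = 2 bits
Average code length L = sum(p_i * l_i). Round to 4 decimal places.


Weighted contributions p_i * l_i:
  A: (16/35) * 5 = 80/35
  H: (1/35) * 5 = 5/35
  E: (18/35) * 2 = 36/35
Sum = (80 + 5 + 36)/35 = 121/35

L = 121/35 = 3.4571 bits/symbol


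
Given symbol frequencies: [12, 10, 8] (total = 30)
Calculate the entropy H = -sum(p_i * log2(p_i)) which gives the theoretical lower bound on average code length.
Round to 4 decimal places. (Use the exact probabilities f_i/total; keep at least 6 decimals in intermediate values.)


Per-symbol terms -p_i * log2(p_i) with p_i = f_i/30:
  p = 12/30 = 0.400000: log2(p) = -1.321928, -p*log2(p) = 0.528771
  p = 10/30 = 0.333333: log2(p) = -1.584963, -p*log2(p) = 0.528321
  p = 8/30 = 0.266667: log2(p) = -1.906891, -p*log2(p) = 0.508504
H = 0.528771 + 0.528321 + 0.508504 = 1.565596

H = 1.5656 bits/symbol


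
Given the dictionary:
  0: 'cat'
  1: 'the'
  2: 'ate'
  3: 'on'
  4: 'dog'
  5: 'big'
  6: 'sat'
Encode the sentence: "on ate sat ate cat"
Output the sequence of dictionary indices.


Look up each word in the dictionary:
  'on' -> 3
  'ate' -> 2
  'sat' -> 6
  'ate' -> 2
  'cat' -> 0

Encoded: [3, 2, 6, 2, 0]


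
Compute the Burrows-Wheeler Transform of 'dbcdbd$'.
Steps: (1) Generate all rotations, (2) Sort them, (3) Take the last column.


Rotations (sorted):
  0: $dbcdbd -> last char: d
  1: bcdbd$d -> last char: d
  2: bd$dbcd -> last char: d
  3: cdbd$db -> last char: b
  4: d$dbcdb -> last char: b
  5: dbcdbd$ -> last char: $
  6: dbd$dbc -> last char: c


BWT = dddbb$c


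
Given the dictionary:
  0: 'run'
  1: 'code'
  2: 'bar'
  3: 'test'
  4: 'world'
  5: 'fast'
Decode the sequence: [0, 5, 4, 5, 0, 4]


Look up each index in the dictionary:
  0 -> 'run'
  5 -> 'fast'
  4 -> 'world'
  5 -> 'fast'
  0 -> 'run'
  4 -> 'world'

Decoded: "run fast world fast run world"


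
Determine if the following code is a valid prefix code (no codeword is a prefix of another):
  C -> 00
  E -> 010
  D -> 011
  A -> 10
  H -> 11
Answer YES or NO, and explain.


Checking each pair (does one codeword prefix another?):
  C='00' vs E='010': no prefix
  C='00' vs D='011': no prefix
  C='00' vs A='10': no prefix
  C='00' vs H='11': no prefix
  E='010' vs C='00': no prefix
  E='010' vs D='011': no prefix
  E='010' vs A='10': no prefix
  E='010' vs H='11': no prefix
  D='011' vs C='00': no prefix
  D='011' vs E='010': no prefix
  D='011' vs A='10': no prefix
  D='011' vs H='11': no prefix
  A='10' vs C='00': no prefix
  A='10' vs E='010': no prefix
  A='10' vs D='011': no prefix
  A='10' vs H='11': no prefix
  H='11' vs C='00': no prefix
  H='11' vs E='010': no prefix
  H='11' vs D='011': no prefix
  H='11' vs A='10': no prefix
No violation found over all pairs.

YES -- this is a valid prefix code. No codeword is a prefix of any other codeword.


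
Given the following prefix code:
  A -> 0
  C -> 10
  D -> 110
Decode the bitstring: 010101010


Decoding step by step:
Bits 0 -> A
Bits 10 -> C
Bits 10 -> C
Bits 10 -> C
Bits 10 -> C


Decoded message: ACCCC


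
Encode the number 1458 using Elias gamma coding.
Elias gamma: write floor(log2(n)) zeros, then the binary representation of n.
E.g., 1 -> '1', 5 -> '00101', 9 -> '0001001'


num_bits = floor(log2(1458)) + 1 = 11
leading_zeros = num_bits - 1 = 10
binary(1458) = 10110110010

Elias gamma(1458) = '0000000000' + '10110110010' = 000000000010110110010 (21 bits)


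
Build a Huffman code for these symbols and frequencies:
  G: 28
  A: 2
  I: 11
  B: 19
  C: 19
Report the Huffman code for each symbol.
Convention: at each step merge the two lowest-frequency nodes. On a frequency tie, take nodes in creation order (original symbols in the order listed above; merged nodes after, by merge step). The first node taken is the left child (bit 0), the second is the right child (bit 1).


Huffman tree construction:
Step 1: Merge A(2) + I(11) = 13
Step 2: Merge (A+I)(13) + B(19) = 32
Step 3: Merge C(19) + G(28) = 47
Step 4: Merge ((A+I)+B)(32) + (C+G)(47) = 79
Read each symbol's code off the tree from the root (left child = 0, right child = 1).

Codes:
  G: 11 (length 2)
  A: 000 (length 3)
  I: 001 (length 3)
  B: 01 (length 2)
  C: 10 (length 2)
Average code length: 171/79 = 2.1646 bits/symbol


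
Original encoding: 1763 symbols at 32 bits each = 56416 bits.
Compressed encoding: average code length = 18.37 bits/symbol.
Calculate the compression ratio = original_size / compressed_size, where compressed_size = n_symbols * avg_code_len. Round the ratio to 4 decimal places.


original_size = n_symbols * orig_bits = 1763 * 32 = 56416 bits
compressed_size = n_symbols * avg_code_len = 1763 * 18.37 = 32386.31 bits
ratio = original_size / compressed_size = 56416 / 32386.31 = 1.742

Compression ratio = 1.742


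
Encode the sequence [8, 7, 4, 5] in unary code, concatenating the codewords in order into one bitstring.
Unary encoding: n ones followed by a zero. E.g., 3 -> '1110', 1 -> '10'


Encode each number as n ones followed by a terminating 0:
  8 -> 111111110 (9 bits)
  7 -> 11111110 (8 bits)
  4 -> 11110 (5 bits)
  5 -> 111110 (6 bits)
Total length = 9 + 8 + 5 + 6 = 28 bits.

Unary([8, 7, 4, 5]) = 1111111101111111011110111110 (28 bits)


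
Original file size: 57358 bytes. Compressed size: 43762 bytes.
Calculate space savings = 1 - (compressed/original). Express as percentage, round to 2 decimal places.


ratio = compressed/original = 43762/57358 = 0.762962
savings = 1 - ratio = 1 - 0.762962 = 0.237038
as a percentage: 0.237038 * 100 = 23.7%

Space savings = 1 - 43762/57358 = 23.7%


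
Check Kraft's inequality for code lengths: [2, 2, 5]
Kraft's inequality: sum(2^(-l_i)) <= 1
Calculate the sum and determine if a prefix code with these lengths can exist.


Sum = 2^(-2) + 2^(-2) + 2^(-5)
    = 0.25 + 0.25 + 0.03125
    = 17/32 = 0.53125
Since 0.53125 <= 1, Kraft's inequality IS satisfied.
A prefix code with these lengths CAN exist.

Kraft sum = 0.53125. Satisfied.


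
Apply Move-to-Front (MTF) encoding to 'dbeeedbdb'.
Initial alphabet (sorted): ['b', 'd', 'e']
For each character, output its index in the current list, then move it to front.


MTF encoding:
'd': index 1 in ['b', 'd', 'e'] -> ['d', 'b', 'e']
'b': index 1 in ['d', 'b', 'e'] -> ['b', 'd', 'e']
'e': index 2 in ['b', 'd', 'e'] -> ['e', 'b', 'd']
'e': index 0 in ['e', 'b', 'd'] -> ['e', 'b', 'd']
'e': index 0 in ['e', 'b', 'd'] -> ['e', 'b', 'd']
'd': index 2 in ['e', 'b', 'd'] -> ['d', 'e', 'b']
'b': index 2 in ['d', 'e', 'b'] -> ['b', 'd', 'e']
'd': index 1 in ['b', 'd', 'e'] -> ['d', 'b', 'e']
'b': index 1 in ['d', 'b', 'e'] -> ['b', 'd', 'e']


Output: [1, 1, 2, 0, 0, 2, 2, 1, 1]


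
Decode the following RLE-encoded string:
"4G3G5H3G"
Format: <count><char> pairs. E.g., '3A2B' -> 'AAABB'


Expanding each <count><char> pair:
  4G -> 'GGGG'
  3G -> 'GGG'
  5H -> 'HHHHH'
  3G -> 'GGG'

Decoded = GGGGGGGHHHHHGGG


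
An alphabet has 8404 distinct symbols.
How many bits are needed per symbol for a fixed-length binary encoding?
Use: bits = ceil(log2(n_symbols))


log2(8404) = 13.0369
Bracket: 2^13 = 8192 < 8404 <= 2^14 = 16384
So ceil(log2(8404)) = 14

bits = ceil(log2(8404)) = ceil(13.0369) = 14 bits


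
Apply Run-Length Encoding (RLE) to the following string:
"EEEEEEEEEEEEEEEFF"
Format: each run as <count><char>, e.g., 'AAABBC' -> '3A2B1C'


Scanning runs left to right:
  i=0: run of 'E' x 15 -> '15E'
  i=15: run of 'F' x 2 -> '2F'

RLE = 15E2F


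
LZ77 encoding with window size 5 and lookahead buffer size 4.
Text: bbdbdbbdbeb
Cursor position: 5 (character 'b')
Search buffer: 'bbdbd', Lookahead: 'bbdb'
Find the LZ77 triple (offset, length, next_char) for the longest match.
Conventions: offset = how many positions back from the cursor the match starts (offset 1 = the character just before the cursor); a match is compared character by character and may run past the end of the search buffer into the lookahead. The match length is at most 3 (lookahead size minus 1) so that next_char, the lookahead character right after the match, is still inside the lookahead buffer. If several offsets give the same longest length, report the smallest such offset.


Try each offset into the search buffer:
  offset=1 (pos 4, char 'd'): match length 0
  offset=2 (pos 3, char 'b'): match length 1
  offset=3 (pos 2, char 'd'): match length 0
  offset=4 (pos 1, char 'b'): match length 1
  offset=5 (pos 0, char 'b'): match length 3
Longest match has length 3 at offset 5.
next_char = character at position 5 + 3 = 8 -> 'b'

Best match: offset=5, length=3 (matching 'bbd' starting at position 0)
LZ77 triple: (5, 3, 'b')


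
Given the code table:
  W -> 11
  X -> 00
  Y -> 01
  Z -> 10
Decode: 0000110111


Decoding:
00 -> X
00 -> X
11 -> W
01 -> Y
11 -> W


Result: XXWYW


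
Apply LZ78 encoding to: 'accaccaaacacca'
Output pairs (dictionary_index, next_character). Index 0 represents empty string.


LZ78 encoding steps:
Dictionary: {0: ''}
Step 1: w='' (idx 0), next='a' -> output (0, 'a'), add 'a' as idx 1
Step 2: w='' (idx 0), next='c' -> output (0, 'c'), add 'c' as idx 2
Step 3: w='c' (idx 2), next='a' -> output (2, 'a'), add 'ca' as idx 3
Step 4: w='c' (idx 2), next='c' -> output (2, 'c'), add 'cc' as idx 4
Step 5: w='a' (idx 1), next='a' -> output (1, 'a'), add 'aa' as idx 5
Step 6: w='a' (idx 1), next='c' -> output (1, 'c'), add 'ac' as idx 6
Step 7: w='ac' (idx 6), next='c' -> output (6, 'c'), add 'acc' as idx 7
Step 8: w='a' (idx 1), end of input -> output (1, '')


Encoded: [(0, 'a'), (0, 'c'), (2, 'a'), (2, 'c'), (1, 'a'), (1, 'c'), (6, 'c'), (1, '')]


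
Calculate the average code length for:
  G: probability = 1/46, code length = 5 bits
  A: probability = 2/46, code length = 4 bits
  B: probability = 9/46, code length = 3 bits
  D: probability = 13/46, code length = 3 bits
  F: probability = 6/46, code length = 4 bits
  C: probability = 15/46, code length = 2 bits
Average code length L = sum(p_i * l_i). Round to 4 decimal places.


Weighted contributions p_i * l_i:
  G: (1/46) * 5 = 5/46
  A: (2/46) * 4 = 8/46
  B: (9/46) * 3 = 27/46
  D: (13/46) * 3 = 39/46
  F: (6/46) * 4 = 24/46
  C: (15/46) * 2 = 30/46
Sum = (5 + 8 + 27 + 39 + 24 + 30)/46 = 133/46

L = 133/46 = 2.8913 bits/symbol


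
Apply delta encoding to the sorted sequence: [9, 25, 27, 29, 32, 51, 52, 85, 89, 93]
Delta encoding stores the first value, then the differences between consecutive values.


First value: 9
Deltas:
  25 - 9 = 16
  27 - 25 = 2
  29 - 27 = 2
  32 - 29 = 3
  51 - 32 = 19
  52 - 51 = 1
  85 - 52 = 33
  89 - 85 = 4
  93 - 89 = 4


Delta encoded: [9, 16, 2, 2, 3, 19, 1, 33, 4, 4]


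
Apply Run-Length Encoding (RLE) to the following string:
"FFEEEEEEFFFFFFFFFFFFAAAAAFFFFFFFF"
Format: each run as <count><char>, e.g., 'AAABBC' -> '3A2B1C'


Scanning runs left to right:
  i=0: run of 'F' x 2 -> '2F'
  i=2: run of 'E' x 6 -> '6E'
  i=8: run of 'F' x 12 -> '12F'
  i=20: run of 'A' x 5 -> '5A'
  i=25: run of 'F' x 8 -> '8F'

RLE = 2F6E12F5A8F


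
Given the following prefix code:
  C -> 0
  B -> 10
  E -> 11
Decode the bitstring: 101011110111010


Decoding step by step:
Bits 10 -> B
Bits 10 -> B
Bits 11 -> E
Bits 11 -> E
Bits 0 -> C
Bits 11 -> E
Bits 10 -> B
Bits 10 -> B


Decoded message: BBEECEBB


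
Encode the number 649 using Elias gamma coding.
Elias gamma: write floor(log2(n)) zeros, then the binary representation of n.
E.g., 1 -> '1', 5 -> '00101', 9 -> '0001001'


num_bits = floor(log2(649)) + 1 = 10
leading_zeros = num_bits - 1 = 9
binary(649) = 1010001001

Elias gamma(649) = '000000000' + '1010001001' = 0000000001010001001 (19 bits)


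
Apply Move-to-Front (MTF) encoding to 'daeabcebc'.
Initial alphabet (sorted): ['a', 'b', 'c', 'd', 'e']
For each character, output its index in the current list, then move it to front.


MTF encoding:
'd': index 3 in ['a', 'b', 'c', 'd', 'e'] -> ['d', 'a', 'b', 'c', 'e']
'a': index 1 in ['d', 'a', 'b', 'c', 'e'] -> ['a', 'd', 'b', 'c', 'e']
'e': index 4 in ['a', 'd', 'b', 'c', 'e'] -> ['e', 'a', 'd', 'b', 'c']
'a': index 1 in ['e', 'a', 'd', 'b', 'c'] -> ['a', 'e', 'd', 'b', 'c']
'b': index 3 in ['a', 'e', 'd', 'b', 'c'] -> ['b', 'a', 'e', 'd', 'c']
'c': index 4 in ['b', 'a', 'e', 'd', 'c'] -> ['c', 'b', 'a', 'e', 'd']
'e': index 3 in ['c', 'b', 'a', 'e', 'd'] -> ['e', 'c', 'b', 'a', 'd']
'b': index 2 in ['e', 'c', 'b', 'a', 'd'] -> ['b', 'e', 'c', 'a', 'd']
'c': index 2 in ['b', 'e', 'c', 'a', 'd'] -> ['c', 'b', 'e', 'a', 'd']


Output: [3, 1, 4, 1, 3, 4, 3, 2, 2]


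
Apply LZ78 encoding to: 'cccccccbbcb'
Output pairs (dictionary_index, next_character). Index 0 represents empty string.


LZ78 encoding steps:
Dictionary: {0: ''}
Step 1: w='' (idx 0), next='c' -> output (0, 'c'), add 'c' as idx 1
Step 2: w='c' (idx 1), next='c' -> output (1, 'c'), add 'cc' as idx 2
Step 3: w='cc' (idx 2), next='c' -> output (2, 'c'), add 'ccc' as idx 3
Step 4: w='c' (idx 1), next='b' -> output (1, 'b'), add 'cb' as idx 4
Step 5: w='' (idx 0), next='b' -> output (0, 'b'), add 'b' as idx 5
Step 6: w='cb' (idx 4), end of input -> output (4, '')


Encoded: [(0, 'c'), (1, 'c'), (2, 'c'), (1, 'b'), (0, 'b'), (4, '')]
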